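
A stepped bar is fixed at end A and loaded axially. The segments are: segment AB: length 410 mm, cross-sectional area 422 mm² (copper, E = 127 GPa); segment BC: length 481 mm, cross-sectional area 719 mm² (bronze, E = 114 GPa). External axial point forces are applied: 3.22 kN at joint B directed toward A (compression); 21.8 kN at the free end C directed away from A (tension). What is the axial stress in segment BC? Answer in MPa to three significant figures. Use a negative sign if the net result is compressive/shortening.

30.3 MPa

Internal axial forces (sectioning from the free end, tension +): N_BC = 21.8 kN, N_AB = 18.58 kN.
σ_BC = N_BC/A_BC = 21800/719 = 30.32 MPa.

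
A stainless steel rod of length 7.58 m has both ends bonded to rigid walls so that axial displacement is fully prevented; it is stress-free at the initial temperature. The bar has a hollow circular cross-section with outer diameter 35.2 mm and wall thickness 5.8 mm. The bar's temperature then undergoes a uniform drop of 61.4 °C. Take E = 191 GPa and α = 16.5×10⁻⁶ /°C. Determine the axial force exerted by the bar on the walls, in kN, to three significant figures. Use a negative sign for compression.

104 kN

Free thermal expansion αLΔT = 16.5e-6 · 7580 · -61.4 = -7.679 mm.
The walls impose strain ε = −(-7.679)/7580 = 1.0131e-03; σ = Eε = 191000 · 1.0131e-03 = 193.5 MPa.
Wall reaction R = σ·A = 193.5·535.7 = 103700 N = 103.7 kN.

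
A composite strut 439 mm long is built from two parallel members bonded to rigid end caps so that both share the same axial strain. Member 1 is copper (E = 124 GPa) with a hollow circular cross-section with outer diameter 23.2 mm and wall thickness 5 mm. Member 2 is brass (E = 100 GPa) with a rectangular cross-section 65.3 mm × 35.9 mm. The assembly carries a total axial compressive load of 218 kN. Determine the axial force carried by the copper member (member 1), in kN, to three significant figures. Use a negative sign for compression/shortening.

-28.6 kN

A_1 = 285.9 mm².
A_2 = 2344 mm².
Equal strain + equilibrium ⇒ each member carries load in proportion to AE: A₁E₁ = 35450000 N, A₂E₂ = 234400000 N, ΣAE = 269900000 N.
F₁ = P·A₁E₁/ΣAE = -218000·35450000/269900000 = -28640 N.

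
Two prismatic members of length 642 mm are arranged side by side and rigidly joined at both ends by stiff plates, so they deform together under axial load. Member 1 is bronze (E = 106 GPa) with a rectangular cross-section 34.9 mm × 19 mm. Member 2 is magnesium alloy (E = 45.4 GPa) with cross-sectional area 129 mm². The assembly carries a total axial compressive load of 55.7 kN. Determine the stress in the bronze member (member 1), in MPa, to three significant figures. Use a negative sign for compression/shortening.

A_1 = 663.1 mm².
Equal strain + equilibrium ⇒ each member carries load in proportion to AE: A₁E₁ = 70290000 N, A₂E₂ = 5857000 N, ΣAE = 76150000 N.
σ₁ = P·E₁/ΣAE = -55700·106000/76150000 = -77.54 MPa.

-77.5 MPa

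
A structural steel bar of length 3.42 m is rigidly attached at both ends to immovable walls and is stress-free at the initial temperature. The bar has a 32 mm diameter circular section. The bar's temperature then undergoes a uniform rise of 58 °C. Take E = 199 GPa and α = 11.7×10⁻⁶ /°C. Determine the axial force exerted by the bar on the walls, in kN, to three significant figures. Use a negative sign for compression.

Free thermal expansion αLΔT = 11.7e-6 · 3420 · 58 = 2.321 mm.
The walls impose strain ε = −(2.321)/3420 = -6.7860e-04; σ = Eε = 199000 · -6.7860e-04 = -135 MPa.
Wall reaction R = σ·A = -135·804.2 = -108600 N = -108.6 kN.

-109 kN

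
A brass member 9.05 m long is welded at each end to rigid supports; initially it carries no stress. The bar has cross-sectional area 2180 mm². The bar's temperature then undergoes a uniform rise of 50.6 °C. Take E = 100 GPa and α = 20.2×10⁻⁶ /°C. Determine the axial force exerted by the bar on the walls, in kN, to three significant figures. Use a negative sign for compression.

Free thermal expansion αLΔT = 20.2e-6 · 9050 · 50.6 = 9.25 mm.
The walls impose strain ε = −(9.25)/9050 = -1.0221e-03; σ = Eε = 100000 · -1.0221e-03 = -102.2 MPa.
Wall reaction R = σ·A = -102.2·2180 = -222800 N = -222.8 kN.

-223 kN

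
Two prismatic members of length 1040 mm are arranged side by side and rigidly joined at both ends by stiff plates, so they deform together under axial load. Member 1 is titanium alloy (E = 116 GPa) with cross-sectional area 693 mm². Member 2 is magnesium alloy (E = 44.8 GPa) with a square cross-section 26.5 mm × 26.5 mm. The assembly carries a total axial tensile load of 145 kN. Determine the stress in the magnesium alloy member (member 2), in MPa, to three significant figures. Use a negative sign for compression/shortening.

58.1 MPa

A_2 = 702.2 mm².
Equal strain + equilibrium ⇒ each member carries load in proportion to AE: A₁E₁ = 80390000 N, A₂E₂ = 31460000 N, ΣAE = 111800000 N.
σ₂ = P·E₂/ΣAE = 145000·44800/111800000 = 58.08 MPa.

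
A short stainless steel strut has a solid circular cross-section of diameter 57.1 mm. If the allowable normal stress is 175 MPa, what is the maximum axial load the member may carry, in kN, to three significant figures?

448 kN

A = 2561 mm².
P_max = σ_allow · A = 175 · 2561 = 448100 N = 448.1 kN.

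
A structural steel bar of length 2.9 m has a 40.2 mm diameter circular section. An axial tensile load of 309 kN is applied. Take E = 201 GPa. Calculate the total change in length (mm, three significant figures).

A = 1269 mm².
δ_mech = NL/(AE) = 309000·2900/(1269·201000) = 3.513 mm.

3.51 mm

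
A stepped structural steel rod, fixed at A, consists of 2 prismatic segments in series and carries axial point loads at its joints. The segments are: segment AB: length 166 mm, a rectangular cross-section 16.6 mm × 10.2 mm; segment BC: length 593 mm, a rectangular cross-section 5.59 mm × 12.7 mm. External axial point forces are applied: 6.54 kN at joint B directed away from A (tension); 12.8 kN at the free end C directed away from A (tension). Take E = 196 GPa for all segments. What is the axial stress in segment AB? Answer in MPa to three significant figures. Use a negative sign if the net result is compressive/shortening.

114 MPa

Internal axial forces (sectioning from the free end, tension +): N_BC = 12.8 kN, N_AB = 19.34 kN.
A_AB = 169.3 mm².
σ_AB = N_AB/A_AB = 19340/169.3 = 114.2 MPa.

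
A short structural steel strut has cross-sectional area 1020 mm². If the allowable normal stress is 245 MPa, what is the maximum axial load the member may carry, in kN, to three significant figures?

P_max = σ_allow · A = 245 · 1020 = 249900 N = 249.9 kN.

250 kN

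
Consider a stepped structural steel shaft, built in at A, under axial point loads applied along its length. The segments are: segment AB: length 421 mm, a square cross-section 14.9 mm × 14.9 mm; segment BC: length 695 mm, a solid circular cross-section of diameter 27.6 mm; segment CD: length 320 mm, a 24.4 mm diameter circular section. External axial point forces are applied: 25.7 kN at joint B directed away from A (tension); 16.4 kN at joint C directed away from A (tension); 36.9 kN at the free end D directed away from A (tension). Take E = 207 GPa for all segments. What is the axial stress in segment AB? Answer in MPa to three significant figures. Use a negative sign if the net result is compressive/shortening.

Internal axial forces (sectioning from the free end, tension +): N_CD = 36.9 kN, N_BC = 53.3 kN, N_AB = 79 kN.
A_AB = 222 mm².
σ_AB = N_AB/A_AB = 79000/222 = 355.8 MPa.

356 MPa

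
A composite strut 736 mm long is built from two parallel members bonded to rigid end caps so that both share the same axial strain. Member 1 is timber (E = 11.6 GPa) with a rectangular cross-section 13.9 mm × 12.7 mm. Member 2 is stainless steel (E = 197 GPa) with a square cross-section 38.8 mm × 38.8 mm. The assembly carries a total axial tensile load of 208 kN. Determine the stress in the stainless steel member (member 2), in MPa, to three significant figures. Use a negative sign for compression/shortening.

137 MPa

A_1 = 176.5 mm².
A_2 = 1505 mm².
Equal strain + equilibrium ⇒ each member carries load in proportion to AE: A₁E₁ = 2048000 N, A₂E₂ = 296600000 N, ΣAE = 298600000 N.
σ₂ = P·E₂/ΣAE = 208000·197000/298600000 = 137.2 MPa.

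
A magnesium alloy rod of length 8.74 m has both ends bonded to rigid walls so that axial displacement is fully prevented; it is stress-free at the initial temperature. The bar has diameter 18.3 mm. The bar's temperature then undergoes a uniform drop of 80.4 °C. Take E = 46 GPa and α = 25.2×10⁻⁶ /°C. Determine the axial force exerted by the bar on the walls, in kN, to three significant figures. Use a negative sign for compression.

24.5 kN

Free thermal expansion αLΔT = 25.2e-6 · 8740 · -80.4 = -17.71 mm.
The walls impose strain ε = −(-17.71)/8740 = 2.0261e-03; σ = Eε = 46000 · 2.0261e-03 = 93.2 MPa.
Wall reaction R = σ·A = 93.2·263 = 24510 N = 24.51 kN.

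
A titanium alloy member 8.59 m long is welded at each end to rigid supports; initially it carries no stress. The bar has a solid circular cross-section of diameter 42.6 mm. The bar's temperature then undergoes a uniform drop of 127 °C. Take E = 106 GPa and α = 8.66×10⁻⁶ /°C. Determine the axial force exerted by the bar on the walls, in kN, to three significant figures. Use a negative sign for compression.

Free thermal expansion αLΔT = 8.66e-6 · 8590 · -127 = -9.447 mm.
The walls impose strain ε = −(-9.447)/8590 = 1.0998e-03; σ = Eε = 106000 · 1.0998e-03 = 116.6 MPa.
Wall reaction R = σ·A = 116.6·1425 = 166200 N = 166.2 kN.

166 kN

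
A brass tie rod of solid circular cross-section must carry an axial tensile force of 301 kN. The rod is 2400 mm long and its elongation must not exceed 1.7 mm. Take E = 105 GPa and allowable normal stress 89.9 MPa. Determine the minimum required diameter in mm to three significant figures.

Required area A ≥ P/σ_allow = 301000/89.9 = 3348 mm².
For a solid circular section, d ≥ √(4A/π) = 65.29 mm.
Elongation limit: A ≥ PL/(Eδ_allow) = 301000·2400/(105000·1.7) = 4047 mm² ⇒ d ≥ 71.78 mm.
The elongation limit governs.

71.8 mm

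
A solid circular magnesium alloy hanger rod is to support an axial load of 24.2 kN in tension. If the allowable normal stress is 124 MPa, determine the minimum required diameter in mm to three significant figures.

Required area A ≥ P/σ_allow = 24200/124 = 195.2 mm².
For a solid circular section, d ≥ √(4A/π) = 15.76 mm.

15.8 mm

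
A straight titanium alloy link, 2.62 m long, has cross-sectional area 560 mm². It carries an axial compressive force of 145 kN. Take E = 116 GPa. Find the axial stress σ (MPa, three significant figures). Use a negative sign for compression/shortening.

-259 MPa

σ = N/A = -145000/560 = -258.9 MPa.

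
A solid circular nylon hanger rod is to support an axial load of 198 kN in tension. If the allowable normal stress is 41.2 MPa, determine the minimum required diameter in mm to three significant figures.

78.2 mm

Required area A ≥ P/σ_allow = 198000/41.2 = 4806 mm².
For a solid circular section, d ≥ √(4A/π) = 78.22 mm.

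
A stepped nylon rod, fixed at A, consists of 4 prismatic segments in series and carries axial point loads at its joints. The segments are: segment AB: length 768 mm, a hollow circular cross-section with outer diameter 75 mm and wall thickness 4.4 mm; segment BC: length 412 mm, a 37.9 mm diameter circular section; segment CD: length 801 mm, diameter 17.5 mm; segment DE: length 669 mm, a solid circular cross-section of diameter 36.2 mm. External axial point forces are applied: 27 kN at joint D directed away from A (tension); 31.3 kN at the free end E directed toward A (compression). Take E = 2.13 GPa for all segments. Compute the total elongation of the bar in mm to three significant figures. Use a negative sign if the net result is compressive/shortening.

-18.6 mm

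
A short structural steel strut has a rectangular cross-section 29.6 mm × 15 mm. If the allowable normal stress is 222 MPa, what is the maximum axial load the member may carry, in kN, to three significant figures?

98.6 kN

A = 444 mm².
P_max = σ_allow · A = 222 · 444 = 98570 N = 98.57 kN.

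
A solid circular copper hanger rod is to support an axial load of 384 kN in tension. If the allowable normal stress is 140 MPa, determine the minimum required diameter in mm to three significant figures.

Required area A ≥ P/σ_allow = 384000/140 = 2743 mm².
For a solid circular section, d ≥ √(4A/π) = 59.1 mm.

59.1 mm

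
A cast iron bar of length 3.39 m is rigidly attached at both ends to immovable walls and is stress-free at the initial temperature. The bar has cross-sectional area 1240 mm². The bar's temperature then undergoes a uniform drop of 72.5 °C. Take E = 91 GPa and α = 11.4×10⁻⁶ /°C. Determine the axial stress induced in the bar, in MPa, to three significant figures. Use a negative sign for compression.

75.2 MPa

Free thermal expansion αLΔT = 11.4e-6 · 3390 · -72.5 = -2.802 mm.
The walls impose strain ε = −(-2.802)/3390 = 8.2650e-04; σ = Eε = 91000 · 8.2650e-04 = 75.21 MPa.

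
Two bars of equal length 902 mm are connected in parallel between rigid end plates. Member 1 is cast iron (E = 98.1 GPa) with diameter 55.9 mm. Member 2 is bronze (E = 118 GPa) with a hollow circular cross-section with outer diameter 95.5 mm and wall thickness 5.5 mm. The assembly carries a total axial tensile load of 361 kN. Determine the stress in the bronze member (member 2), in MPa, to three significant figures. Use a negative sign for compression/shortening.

100 MPa

A_1 = 2454 mm².
A_2 = 1555 mm².
Equal strain + equilibrium ⇒ each member carries load in proportion to AE: A₁E₁ = 240800000 N, A₂E₂ = 183500000 N, ΣAE = 424300000 N.
σ₂ = P·E₂/ΣAE = 361000·118000/424300000 = 100.4 MPa.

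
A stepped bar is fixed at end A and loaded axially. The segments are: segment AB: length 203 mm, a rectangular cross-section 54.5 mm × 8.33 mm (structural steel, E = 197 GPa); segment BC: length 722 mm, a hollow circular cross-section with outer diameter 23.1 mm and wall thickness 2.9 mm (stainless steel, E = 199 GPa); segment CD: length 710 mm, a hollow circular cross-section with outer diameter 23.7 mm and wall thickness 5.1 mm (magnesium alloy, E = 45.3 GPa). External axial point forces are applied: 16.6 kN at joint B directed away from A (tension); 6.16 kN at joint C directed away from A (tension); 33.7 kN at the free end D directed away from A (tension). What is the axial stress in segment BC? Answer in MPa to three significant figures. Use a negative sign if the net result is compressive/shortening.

Internal axial forces (sectioning from the free end, tension +): N_CD = 33.7 kN, N_BC = 39.86 kN, N_AB = 56.46 kN.
A_BC = 184 mm².
σ_BC = N_BC/A_BC = 39860/184 = 216.6 MPa.

217 MPa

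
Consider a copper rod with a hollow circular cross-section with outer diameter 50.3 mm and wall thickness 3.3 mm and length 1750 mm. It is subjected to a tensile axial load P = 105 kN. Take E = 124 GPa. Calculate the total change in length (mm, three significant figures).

3.04 mm

A = 487.3 mm².
δ_mech = NL/(AE) = 105000·1750/(487.3·124000) = 3.041 mm.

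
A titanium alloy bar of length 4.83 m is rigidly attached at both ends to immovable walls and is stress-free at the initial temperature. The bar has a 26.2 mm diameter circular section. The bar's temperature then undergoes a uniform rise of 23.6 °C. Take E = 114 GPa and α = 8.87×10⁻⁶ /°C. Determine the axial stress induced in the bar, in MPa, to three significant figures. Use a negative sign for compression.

-23.9 MPa

Free thermal expansion αLΔT = 8.87e-6 · 4830 · 23.6 = 1.011 mm.
The walls impose strain ε = −(1.011)/4830 = -2.0933e-04; σ = Eε = 114000 · -2.0933e-04 = -23.86 MPa.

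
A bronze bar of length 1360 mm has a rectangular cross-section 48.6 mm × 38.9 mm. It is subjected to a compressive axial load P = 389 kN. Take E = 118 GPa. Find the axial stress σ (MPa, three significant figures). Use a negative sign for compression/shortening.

-206 MPa

A = 1891 mm².
σ = N/A = -389000/1891 = -205.8 MPa.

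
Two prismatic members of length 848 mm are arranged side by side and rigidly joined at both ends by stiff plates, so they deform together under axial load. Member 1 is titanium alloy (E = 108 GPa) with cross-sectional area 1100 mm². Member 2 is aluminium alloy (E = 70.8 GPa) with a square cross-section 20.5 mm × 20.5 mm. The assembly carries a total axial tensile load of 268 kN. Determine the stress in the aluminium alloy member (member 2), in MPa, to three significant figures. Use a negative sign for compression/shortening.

A_2 = 420.2 mm².
Equal strain + equilibrium ⇒ each member carries load in proportion to AE: A₁E₁ = 118800000 N, A₂E₂ = 29750000 N, ΣAE = 148600000 N.
σ₂ = P·E₂/ΣAE = 268000·70800/148600000 = 127.7 MPa.

128 MPa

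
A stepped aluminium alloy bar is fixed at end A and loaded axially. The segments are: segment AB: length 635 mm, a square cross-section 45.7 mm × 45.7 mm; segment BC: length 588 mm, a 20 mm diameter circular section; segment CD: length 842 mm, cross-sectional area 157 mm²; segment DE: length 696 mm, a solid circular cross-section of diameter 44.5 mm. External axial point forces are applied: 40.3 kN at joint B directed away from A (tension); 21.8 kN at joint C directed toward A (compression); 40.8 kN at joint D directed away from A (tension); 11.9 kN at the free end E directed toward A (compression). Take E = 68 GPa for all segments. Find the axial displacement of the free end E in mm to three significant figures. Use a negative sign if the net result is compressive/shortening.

2.61 mm

Internal axial forces (sectioning from the free end, tension +): N_DE = -11.9 kN, N_CD = 28.9 kN, N_BC = 7.1 kN, N_AB = 47.4 kN.
A_AB = 2088 mm².
A_BC = 314.2 mm².
A_DE = 1555 mm².
δ_AB = 47400·635/(2088·68000) = 0.2119 mm
δ_BC = 7100·588/(314.2·68000) = 0.1954 mm
δ_CD = 28900·842/(157·68000) = 2.279 mm
δ_DE = -11900·696/(1555·68000) = -0.07831 mm
δ = Σδ_i = 2.608 mm.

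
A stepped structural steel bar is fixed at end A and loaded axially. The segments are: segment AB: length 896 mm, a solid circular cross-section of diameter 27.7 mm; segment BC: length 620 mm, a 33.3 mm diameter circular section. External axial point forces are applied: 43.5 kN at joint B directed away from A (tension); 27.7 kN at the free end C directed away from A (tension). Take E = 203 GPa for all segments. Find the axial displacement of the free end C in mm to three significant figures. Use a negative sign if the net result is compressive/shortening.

0.619 mm

Internal axial forces (sectioning from the free end, tension +): N_BC = 27.7 kN, N_AB = 71.2 kN.
A_AB = 602.6 mm².
A_BC = 870.9 mm².
δ_AB = 71200·896/(602.6·203000) = 0.5215 mm
δ_BC = 27700·620/(870.9·203000) = 0.09714 mm
δ = Σδ_i = 0.6186 mm.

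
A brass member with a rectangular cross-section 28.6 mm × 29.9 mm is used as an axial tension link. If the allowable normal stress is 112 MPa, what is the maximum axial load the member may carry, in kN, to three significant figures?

A = 855.1 mm².
P_max = σ_allow · A = 112 · 855.1 = 95780 N = 95.78 kN.

95.8 kN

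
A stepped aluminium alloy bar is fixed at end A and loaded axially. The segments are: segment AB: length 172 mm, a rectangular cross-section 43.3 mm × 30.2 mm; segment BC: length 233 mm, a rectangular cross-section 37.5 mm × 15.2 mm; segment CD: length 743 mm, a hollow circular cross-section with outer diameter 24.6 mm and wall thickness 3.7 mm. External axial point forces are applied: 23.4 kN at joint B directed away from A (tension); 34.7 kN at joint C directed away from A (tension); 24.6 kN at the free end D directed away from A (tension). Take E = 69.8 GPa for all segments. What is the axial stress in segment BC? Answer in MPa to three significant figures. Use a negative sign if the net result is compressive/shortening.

104 MPa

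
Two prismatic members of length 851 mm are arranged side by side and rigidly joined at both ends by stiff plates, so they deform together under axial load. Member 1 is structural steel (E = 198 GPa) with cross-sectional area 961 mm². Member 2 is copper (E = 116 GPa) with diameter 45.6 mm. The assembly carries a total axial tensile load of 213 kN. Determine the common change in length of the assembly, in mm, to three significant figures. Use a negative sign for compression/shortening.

0.477 mm

A_2 = 1633 mm².
Equal strain + equilibrium ⇒ each member carries load in proportion to AE: A₁E₁ = 190300000 N, A₂E₂ = 189400000 N, ΣAE = 379700000 N.
δ = PL/ΣAE = 213000·851/379700000 = 0.4774 mm.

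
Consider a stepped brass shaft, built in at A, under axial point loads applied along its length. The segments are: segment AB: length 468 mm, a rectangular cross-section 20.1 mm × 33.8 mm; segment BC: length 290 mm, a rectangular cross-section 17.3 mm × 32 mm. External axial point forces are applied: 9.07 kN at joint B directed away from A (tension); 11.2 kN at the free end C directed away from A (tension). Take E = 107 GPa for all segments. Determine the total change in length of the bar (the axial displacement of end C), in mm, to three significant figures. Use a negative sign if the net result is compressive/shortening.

0.185 mm

Internal axial forces (sectioning from the free end, tension +): N_BC = 11.2 kN, N_AB = 20.27 kN.
A_AB = 679.4 mm².
A_BC = 553.6 mm².
δ_AB = 20270·468/(679.4·107000) = 0.1305 mm
δ_BC = 11200·290/(553.6·107000) = 0.05483 mm
δ = Σδ_i = 0.1853 mm.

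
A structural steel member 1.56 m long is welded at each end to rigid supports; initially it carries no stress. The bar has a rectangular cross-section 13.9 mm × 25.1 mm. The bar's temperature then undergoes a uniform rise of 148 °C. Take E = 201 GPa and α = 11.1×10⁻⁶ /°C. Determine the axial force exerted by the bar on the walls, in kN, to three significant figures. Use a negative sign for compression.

-115 kN

Free thermal expansion αLΔT = 11.1e-6 · 1560 · 148 = 2.563 mm.
The walls impose strain ε = −(2.563)/1560 = -1.6428e-03; σ = Eε = 201000 · -1.6428e-03 = -330.2 MPa.
Wall reaction R = σ·A = -330.2·348.9 = -115200 N = -115.2 kN.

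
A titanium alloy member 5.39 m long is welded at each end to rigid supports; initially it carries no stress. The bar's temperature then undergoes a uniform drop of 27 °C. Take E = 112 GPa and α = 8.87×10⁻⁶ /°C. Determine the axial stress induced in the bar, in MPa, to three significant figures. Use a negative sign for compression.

Free thermal expansion αLΔT = 8.87e-6 · 5390 · -27 = -1.291 mm.
The walls impose strain ε = −(-1.291)/5390 = 2.3949e-04; σ = Eε = 112000 · 2.3949e-04 = 26.82 MPa.

26.8 MPa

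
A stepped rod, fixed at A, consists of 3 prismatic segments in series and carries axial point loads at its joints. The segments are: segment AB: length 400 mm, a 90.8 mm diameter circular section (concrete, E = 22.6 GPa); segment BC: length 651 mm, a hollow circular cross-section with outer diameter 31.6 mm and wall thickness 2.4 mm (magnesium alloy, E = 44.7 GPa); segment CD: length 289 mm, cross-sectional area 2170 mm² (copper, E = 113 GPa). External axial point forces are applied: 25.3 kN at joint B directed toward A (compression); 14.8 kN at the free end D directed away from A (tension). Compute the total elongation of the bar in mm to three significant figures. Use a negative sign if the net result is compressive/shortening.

Internal axial forces (sectioning from the free end, tension +): N_CD = 14.8 kN, N_BC = 14.8 kN, N_AB = -10.5 kN.
A_AB = 6475 mm².
A_BC = 220.2 mm².
δ_AB = -10500·400/(6475·22600) = -0.0287 mm
δ_BC = 14800·651/(220.2·44700) = 0.979 mm
δ_CD = 14800·289/(2170·113000) = 0.01744 mm
δ = Σδ_i = 0.9678 mm.

0.968 mm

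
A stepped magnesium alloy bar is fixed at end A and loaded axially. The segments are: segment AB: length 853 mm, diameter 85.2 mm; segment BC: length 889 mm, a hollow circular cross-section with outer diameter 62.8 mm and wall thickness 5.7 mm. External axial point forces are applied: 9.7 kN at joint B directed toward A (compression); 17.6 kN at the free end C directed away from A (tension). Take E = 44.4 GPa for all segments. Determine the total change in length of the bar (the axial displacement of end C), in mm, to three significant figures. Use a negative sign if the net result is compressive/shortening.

0.371 mm

Internal axial forces (sectioning from the free end, tension +): N_BC = 17.6 kN, N_AB = 7.9 kN.
A_AB = 5701 mm².
A_BC = 1022 mm².
δ_AB = 7900·853/(5701·44400) = 0.02662 mm
δ_BC = 17600·889/(1022·44400) = 0.3446 mm
δ = Σδ_i = 0.3713 mm.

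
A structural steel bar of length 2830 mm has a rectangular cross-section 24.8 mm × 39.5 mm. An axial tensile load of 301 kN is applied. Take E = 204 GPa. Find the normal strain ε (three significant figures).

A = 979.6 mm².
σ = N/A = 307.3 MPa; ε = σ/E = 307.3/204000 = 1.506e-03.

0.00151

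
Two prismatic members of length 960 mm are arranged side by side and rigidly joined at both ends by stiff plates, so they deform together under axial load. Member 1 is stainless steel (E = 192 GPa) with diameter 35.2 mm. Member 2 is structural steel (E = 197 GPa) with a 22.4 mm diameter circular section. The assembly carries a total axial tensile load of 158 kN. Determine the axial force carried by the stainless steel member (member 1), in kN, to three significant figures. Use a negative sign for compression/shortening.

A_1 = 973.1 mm².
A_2 = 394.1 mm².
Equal strain + equilibrium ⇒ each member carries load in proportion to AE: A₁E₁ = 186800000 N, A₂E₂ = 77630000 N, ΣAE = 264500000 N.
F₁ = P·A₁E₁/ΣAE = 158000·186800000/264500000 = 111600 N.

112 kN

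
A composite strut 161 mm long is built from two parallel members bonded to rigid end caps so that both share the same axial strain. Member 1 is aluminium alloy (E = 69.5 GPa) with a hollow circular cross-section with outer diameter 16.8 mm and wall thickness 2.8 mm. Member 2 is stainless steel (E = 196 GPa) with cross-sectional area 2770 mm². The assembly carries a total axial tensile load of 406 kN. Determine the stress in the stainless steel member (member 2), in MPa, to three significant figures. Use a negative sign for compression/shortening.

A_1 = 123.2 mm².
Equal strain + equilibrium ⇒ each member carries load in proportion to AE: A₁E₁ = 8559000 N, A₂E₂ = 542900000 N, ΣAE = 551500000 N.
σ₂ = P·E₂/ΣAE = 406000·196000/551500000 = 144.3 MPa.

144 MPa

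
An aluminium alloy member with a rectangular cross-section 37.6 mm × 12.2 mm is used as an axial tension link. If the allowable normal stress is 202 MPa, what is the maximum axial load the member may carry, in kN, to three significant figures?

A = 458.7 mm².
P_max = σ_allow · A = 202 · 458.7 = 92660 N = 92.66 kN.

92.7 kN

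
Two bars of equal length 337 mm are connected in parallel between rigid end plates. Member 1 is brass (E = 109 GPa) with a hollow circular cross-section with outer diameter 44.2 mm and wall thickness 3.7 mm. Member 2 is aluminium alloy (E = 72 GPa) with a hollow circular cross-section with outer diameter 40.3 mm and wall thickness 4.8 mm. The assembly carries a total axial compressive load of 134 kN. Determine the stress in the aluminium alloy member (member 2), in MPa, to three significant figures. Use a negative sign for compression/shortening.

-107 MPa

A_1 = 470.8 mm².
A_2 = 535.3 mm².
Equal strain + equilibrium ⇒ each member carries load in proportion to AE: A₁E₁ = 51310000 N, A₂E₂ = 38540000 N, ΣAE = 89860000 N.
σ₂ = P·E₂/ΣAE = -134000·72000/89860000 = -107.4 MPa.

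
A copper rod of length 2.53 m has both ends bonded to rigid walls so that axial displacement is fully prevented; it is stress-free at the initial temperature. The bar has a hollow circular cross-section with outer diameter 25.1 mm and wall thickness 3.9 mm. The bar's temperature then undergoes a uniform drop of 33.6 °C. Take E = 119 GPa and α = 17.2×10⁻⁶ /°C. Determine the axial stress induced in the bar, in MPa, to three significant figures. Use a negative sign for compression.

Free thermal expansion αLΔT = 17.2e-6 · 2530 · -33.6 = -1.462 mm.
The walls impose strain ε = −(-1.462)/2530 = 5.7792e-04; σ = Eε = 119000 · 5.7792e-04 = 68.77 MPa.

68.8 MPa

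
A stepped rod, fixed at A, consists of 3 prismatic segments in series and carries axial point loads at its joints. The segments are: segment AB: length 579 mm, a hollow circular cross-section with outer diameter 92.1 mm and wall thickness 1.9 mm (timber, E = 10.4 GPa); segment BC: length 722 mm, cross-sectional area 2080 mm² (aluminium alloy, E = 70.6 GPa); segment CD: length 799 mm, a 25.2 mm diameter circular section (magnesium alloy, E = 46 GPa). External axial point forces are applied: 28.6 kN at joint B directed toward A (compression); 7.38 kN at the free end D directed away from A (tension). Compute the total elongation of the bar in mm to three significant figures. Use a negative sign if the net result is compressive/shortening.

-1.90 mm

Internal axial forces (sectioning from the free end, tension +): N_CD = 7.38 kN, N_BC = 7.38 kN, N_AB = -21.22 kN.
A_AB = 538.4 mm².
A_CD = 498.8 mm².
δ_AB = -21220·579/(538.4·10400) = -2.194 mm
δ_BC = 7380·722/(2080·70600) = 0.03628 mm
δ_CD = 7380·799/(498.8·46000) = 0.257 mm
δ = Σδ_i = -1.901 mm.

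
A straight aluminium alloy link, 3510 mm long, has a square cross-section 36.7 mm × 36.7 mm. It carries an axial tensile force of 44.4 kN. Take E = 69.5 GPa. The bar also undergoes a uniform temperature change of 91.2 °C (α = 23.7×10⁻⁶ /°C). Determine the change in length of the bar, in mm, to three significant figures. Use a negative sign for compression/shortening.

A = 1347 mm².
δ_mech = NL/(AE) = 44400·3510/(1347·69500) = 1.665 mm.
δ_thermal = αLΔT = 23.7e-6·3510·91.2 = 7.587 mm.
δ = δ_mech + δ_thermal = 9.251 mm.

9.25 mm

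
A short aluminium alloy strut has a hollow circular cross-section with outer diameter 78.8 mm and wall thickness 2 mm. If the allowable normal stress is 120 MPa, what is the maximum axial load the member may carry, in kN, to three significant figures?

57.9 kN

A = 482.5 mm².
P_max = σ_allow · A = 120 · 482.5 = 57910 N = 57.91 kN.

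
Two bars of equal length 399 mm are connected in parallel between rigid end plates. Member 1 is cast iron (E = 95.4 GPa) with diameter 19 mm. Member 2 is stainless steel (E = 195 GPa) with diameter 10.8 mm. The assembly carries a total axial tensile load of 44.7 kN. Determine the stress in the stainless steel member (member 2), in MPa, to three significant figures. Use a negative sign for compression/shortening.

194 MPa

A_1 = 283.5 mm².
A_2 = 91.61 mm².
Equal strain + equilibrium ⇒ each member carries load in proportion to AE: A₁E₁ = 27050000 N, A₂E₂ = 17860000 N, ΣAE = 44910000 N.
σ₂ = P·E₂/ΣAE = 44700·195000/44910000 = 194.1 MPa.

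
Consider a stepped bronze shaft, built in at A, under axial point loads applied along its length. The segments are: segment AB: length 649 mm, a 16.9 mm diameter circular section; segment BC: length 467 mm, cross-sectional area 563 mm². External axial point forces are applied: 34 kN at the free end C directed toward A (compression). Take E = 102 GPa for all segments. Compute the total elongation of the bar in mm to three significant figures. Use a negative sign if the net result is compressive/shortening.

-1.24 mm

Internal axial forces (sectioning from the free end, tension +): N_BC = -34 kN, N_AB = -34 kN.
A_AB = 224.3 mm².
δ_AB = -34000·649/(224.3·102000) = -0.9644 mm
δ_BC = -34000·467/(563·102000) = -0.2765 mm
δ = Σδ_i = -1.241 mm.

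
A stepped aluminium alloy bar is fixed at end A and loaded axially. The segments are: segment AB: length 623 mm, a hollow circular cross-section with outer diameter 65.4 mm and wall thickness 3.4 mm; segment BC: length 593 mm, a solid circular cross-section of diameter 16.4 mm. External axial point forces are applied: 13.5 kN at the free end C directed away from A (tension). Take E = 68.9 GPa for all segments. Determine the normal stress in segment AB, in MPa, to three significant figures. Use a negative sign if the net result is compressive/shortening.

20.4 MPa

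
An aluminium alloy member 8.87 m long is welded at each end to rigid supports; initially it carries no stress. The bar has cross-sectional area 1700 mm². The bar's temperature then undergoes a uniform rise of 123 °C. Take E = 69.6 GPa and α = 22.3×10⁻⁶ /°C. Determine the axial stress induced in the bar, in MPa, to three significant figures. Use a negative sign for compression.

-191 MPa

Free thermal expansion αLΔT = 22.3e-6 · 8870 · 123 = 24.33 mm.
The walls impose strain ε = −(24.33)/8870 = -2.7429e-03; σ = Eε = 69600 · -2.7429e-03 = -190.9 MPa.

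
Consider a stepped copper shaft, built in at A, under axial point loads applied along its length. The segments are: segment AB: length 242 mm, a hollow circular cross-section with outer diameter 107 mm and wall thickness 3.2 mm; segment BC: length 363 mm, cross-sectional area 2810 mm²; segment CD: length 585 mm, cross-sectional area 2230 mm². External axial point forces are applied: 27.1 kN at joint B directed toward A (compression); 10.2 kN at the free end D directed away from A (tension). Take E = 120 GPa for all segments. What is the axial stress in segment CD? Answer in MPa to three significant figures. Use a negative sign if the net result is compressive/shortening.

Internal axial forces (sectioning from the free end, tension +): N_CD = 10.2 kN, N_BC = 10.2 kN, N_AB = -16.9 kN.
σ_CD = N_CD/A_CD = 10200/2230 = 4.574 MPa.

4.57 MPa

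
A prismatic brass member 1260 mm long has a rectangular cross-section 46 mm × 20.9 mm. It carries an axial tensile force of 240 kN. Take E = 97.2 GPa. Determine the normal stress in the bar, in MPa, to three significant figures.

250 MPa

A = 961.4 mm².
σ = N/A = 240000/961.4 = 249.6 MPa.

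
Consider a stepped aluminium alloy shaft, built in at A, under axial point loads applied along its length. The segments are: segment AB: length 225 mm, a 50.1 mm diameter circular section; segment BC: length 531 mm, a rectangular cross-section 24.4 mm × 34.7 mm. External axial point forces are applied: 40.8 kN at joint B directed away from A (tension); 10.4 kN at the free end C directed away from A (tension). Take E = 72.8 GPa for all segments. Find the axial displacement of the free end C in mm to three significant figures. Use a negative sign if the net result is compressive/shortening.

Internal axial forces (sectioning from the free end, tension +): N_BC = 10.4 kN, N_AB = 51.2 kN.
A_AB = 1971 mm².
A_BC = 846.7 mm².
δ_AB = 51200·225/(1971·72800) = 0.08027 mm
δ_BC = 10400·531/(846.7·72800) = 0.08959 mm
δ = Σδ_i = 0.1699 mm.

0.170 mm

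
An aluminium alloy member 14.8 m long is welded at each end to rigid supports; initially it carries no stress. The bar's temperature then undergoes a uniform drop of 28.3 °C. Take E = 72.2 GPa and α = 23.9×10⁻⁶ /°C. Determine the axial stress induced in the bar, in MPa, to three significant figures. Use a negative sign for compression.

Free thermal expansion αLΔT = 23.9e-6 · 14800 · -28.3 = -10.01 mm.
The walls impose strain ε = −(-10.01)/14800 = 6.7637e-04; σ = Eε = 72200 · 6.7637e-04 = 48.83 MPa.

48.8 MPa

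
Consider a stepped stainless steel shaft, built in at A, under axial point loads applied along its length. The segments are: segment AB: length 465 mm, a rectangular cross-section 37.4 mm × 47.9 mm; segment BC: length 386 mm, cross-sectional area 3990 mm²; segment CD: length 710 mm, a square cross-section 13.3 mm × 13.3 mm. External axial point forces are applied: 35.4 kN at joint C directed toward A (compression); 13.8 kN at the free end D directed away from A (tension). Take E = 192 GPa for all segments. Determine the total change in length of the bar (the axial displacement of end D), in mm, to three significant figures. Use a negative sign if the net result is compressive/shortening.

Internal axial forces (sectioning from the free end, tension +): N_CD = 13.8 kN, N_BC = -21.6 kN, N_AB = -21.6 kN.
A_AB = 1791 mm².
A_CD = 176.9 mm².
δ_AB = -21600·465/(1791·192000) = -0.0292 mm
δ_BC = -21600·386/(3990·192000) = -0.01088 mm
δ_CD = 13800·710/(176.9·192000) = 0.2885 mm
δ = Σδ_i = 0.2484 mm.

0.248 mm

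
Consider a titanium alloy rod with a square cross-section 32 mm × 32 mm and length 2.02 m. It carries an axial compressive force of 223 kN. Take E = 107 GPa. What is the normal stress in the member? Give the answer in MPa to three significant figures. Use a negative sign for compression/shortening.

-218 MPa

A = 1024 mm².
σ = N/A = -223000/1024 = -217.8 MPa.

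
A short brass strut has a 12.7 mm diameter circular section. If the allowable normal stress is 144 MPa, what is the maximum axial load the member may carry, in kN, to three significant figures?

A = 126.7 mm².
P_max = σ_allow · A = 144 · 126.7 = 18240 N = 18.24 kN.

18.2 kN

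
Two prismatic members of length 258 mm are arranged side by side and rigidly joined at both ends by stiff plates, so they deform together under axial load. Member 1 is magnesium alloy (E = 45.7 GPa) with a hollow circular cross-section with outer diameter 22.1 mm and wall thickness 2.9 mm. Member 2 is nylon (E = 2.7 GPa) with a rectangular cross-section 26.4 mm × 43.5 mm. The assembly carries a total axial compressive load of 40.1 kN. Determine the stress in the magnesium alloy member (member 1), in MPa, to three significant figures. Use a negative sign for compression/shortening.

-165 MPa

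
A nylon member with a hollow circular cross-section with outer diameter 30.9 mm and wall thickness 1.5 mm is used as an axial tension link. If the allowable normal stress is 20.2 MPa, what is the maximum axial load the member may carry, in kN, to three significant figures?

A = 138.5 mm².
P_max = σ_allow · A = 20.2 · 138.5 = 2799 N = 2.799 kN.

2.80 kN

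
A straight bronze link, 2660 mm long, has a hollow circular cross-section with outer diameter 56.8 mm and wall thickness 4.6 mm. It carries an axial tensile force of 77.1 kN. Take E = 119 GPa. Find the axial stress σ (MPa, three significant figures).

A = 754.4 mm².
σ = N/A = 77100/754.4 = 102.2 MPa.

102 MPa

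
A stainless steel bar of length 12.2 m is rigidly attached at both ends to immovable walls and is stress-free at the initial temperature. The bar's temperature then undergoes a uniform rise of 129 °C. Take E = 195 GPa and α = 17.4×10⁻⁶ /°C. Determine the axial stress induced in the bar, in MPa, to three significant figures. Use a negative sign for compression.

Free thermal expansion αLΔT = 17.4e-6 · 12200 · 129 = 27.38 mm.
The walls impose strain ε = −(27.38)/12200 = -2.2446e-03; σ = Eε = 195000 · -2.2446e-03 = -437.7 MPa.

-438 MPa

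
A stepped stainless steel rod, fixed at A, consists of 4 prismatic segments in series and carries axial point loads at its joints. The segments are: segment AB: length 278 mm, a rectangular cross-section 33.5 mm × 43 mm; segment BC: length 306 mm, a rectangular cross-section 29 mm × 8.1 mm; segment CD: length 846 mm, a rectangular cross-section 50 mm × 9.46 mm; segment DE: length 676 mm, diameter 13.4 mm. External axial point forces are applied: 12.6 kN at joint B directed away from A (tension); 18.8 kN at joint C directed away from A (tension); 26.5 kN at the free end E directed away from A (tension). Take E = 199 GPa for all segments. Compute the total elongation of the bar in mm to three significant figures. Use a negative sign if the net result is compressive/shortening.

1.23 mm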